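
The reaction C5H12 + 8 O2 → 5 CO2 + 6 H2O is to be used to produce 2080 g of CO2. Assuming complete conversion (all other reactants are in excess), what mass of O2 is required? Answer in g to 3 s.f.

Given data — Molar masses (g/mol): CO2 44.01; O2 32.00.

n(CO2) = 2080 / 44.01 = 47.26 mol
n(O2) = (8/5) × 47.26 = 75.62 mol
mass = 75.62 × 32.00 = 2420 g

2420 g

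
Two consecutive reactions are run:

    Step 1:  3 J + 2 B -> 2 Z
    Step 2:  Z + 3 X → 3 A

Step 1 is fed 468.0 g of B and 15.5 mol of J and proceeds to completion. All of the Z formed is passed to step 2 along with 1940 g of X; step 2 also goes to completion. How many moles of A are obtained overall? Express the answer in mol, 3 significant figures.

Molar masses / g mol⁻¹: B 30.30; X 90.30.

Step 1:
n(B) = 468.0 / 30.30 = 15.45 mol
n(J) = 15.50 mol
n/ν for B = 15.45/2 = 7.725
n/ν for J = 15.50/3 = 5.167
Smallest n/ν is J → limiting reagent.
n(Z) produced = (2/3) × 15.50 = 10.33 mol
Step 2:
n(Z) available = 10.33 mol
n(X) = 1940 / 90.30 = 21.48 mol
n/ν for Z = 10.33/1 = 10.33
n/ν for X = 21.48/3 = 7.160
Smallest n/ν is X → limiting reagent.
n(A) = (3/3) × 21.48 = 21.48 mol

21.5 mol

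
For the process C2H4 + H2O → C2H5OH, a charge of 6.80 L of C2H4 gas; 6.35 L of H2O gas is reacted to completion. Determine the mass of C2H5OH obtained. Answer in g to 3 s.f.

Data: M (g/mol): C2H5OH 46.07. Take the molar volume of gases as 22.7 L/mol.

n(C2H4) = 6.800 / 22.7 = 0.2996 mol
n(H2O) = 6.350 / 22.7 = 0.2797 mol
n/ν for C2H4 = 0.2996/1 = 0.2996
n/ν for H2O = 0.2797/1 = 0.2797
Smallest n/ν is H2O → limiting reagent.
n(C2H5OH) = (1/1) × 0.2797 = 0.2797 mol
mass = 0.2797 × 46.07 = 12.89 g

12.9 g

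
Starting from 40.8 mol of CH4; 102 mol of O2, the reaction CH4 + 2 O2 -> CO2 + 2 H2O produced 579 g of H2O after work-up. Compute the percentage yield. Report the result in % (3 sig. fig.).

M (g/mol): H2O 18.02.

39.4 %

n(CH4) = 40.80 mol
n(O2) = 102.0 mol
n/ν for CH4 = 40.80/1 = 40.80
n/ν for O2 = 102.0/2 = 51.00
Smallest n/ν is CH4 → limiting reagent.
theoretical n(H2O) = (2/1) × 40.80 = 81.60 mol → 1470 g
% yield = 579 / 1470 × 100 = 39.39 %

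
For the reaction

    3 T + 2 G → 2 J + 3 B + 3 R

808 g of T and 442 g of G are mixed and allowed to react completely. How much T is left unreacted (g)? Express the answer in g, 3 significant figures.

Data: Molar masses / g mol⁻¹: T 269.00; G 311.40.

n(T) = 808.0 / 269.00 = 3.004 mol
n(G) = 442.0 / 311.40 = 1.419 mol
n/ν for T = 3.004/3 = 1.001
n/ν for G = 1.419/2 = 0.7095
Smallest n/ν is G → limiting reagent.
T consumed = (3/2) × 1.419 = 2.129 mol
T remaining = 3.004 − 2.129 = 0.8750 mol
mass = 0.8750 × 269.00 = 235.4 g

235 g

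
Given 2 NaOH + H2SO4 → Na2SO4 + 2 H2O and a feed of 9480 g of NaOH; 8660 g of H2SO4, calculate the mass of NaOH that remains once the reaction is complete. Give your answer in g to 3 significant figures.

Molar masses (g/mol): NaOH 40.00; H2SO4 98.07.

2420 g

n(NaOH) = 9480 / 40.00 = 237.0 mol
n(H2SO4) = 8660 / 98.07 = 88.30 mol
n/ν → NaOH: 118.5, H2SO4: 88.30; H2SO4 is limiting.
NaOH consumed = (2/1) × 88.30 = 176.6 mol
NaOH remaining = 237.0 − 176.6 = 60.40 mol
mass = 60.40 × 40.00 = 2416 g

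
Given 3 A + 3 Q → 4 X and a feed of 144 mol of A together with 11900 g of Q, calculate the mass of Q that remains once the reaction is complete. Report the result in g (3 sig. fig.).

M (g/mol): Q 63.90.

2700 g

n(A) = 144.0 mol
n(Q) = 11900 / 63.90 = 186.2 mol
n/ν → A: 48.00, Q: 62.07; A is limiting.
Q consumed = (3/3) × 144.0 = 144.0 mol
Q remaining = 186.2 − 144.0 = 42.20 mol
mass = 42.20 × 63.90 = 2697 g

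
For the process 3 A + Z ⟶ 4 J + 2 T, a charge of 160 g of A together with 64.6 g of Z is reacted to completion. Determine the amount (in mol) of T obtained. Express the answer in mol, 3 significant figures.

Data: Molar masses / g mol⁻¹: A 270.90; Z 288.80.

n(A) = 160.0 / 270.90 = 0.5906 mol
n(Z) = 64.60 / 288.80 = 0.2237 mol
n/ν for A = 0.5906/3 = 0.1969
n/ν for Z = 0.2237/1 = 0.2237
Smallest n/ν is A → limiting reagent.
n(T) = (2/3) × 0.5906 = 0.3937 mol

0.394 mol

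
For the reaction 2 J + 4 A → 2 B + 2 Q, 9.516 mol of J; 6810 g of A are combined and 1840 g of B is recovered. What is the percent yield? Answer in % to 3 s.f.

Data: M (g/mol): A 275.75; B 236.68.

81.7 %

n(J) = 9.516 mol
n(A) = 6810 / 275.75 = 24.70 mol
n/ν → J: 4.758, A: 6.175; J is limiting.
theoretical n(B) = (2/2) × 9.516 = 9.516 mol → 2252 g
% yield = 1840 / 2252 × 100 = 81.71 %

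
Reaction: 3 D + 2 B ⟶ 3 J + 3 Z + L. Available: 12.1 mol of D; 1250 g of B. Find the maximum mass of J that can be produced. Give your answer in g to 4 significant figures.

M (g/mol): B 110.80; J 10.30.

124.6 g

n(D) = 12.10 mol
n(B) = 1250 / 110.80 = 11.28 mol
n/ν for D = 12.10/3 = 4.033
n/ν for B = 11.28/2 = 5.640
Smallest n/ν is D → limiting reagent.
n(J) = (3/3) × 12.10 = 12.10 mol
mass = 12.10 × 10.30 = 124.6 g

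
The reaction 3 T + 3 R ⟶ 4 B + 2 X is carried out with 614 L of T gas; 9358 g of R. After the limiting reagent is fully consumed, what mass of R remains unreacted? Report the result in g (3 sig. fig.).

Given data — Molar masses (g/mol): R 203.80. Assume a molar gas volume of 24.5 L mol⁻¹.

n(T) = 614.0 / 24.5 = 25.06 mol
n(R) = 9358 / 203.80 = 45.92 mol
n/ν → T: 8.353, R: 15.31; T is limiting.
R consumed = (3/3) × 25.06 = 25.06 mol
R remaining = 45.92 − 25.06 = 20.86 mol
mass = 20.86 × 203.80 = 4251 g

4250 g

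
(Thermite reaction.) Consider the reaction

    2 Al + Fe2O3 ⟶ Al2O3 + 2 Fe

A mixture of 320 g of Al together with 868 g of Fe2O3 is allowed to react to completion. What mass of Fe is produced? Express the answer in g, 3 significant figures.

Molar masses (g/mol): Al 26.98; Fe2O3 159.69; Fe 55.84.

607 g

n(Al) = 320.0 / 26.98 = 11.86 mol
n(Fe2O3) = 868.0 / 159.69 = 5.436 mol
n/ν for Al = 11.86/2 = 5.930
n/ν for Fe2O3 = 5.436/1 = 5.436
Smallest n/ν is Fe2O3 → limiting reagent.
n(Fe) = (2/1) × 5.436 = 10.87 mol
mass = 10.87 × 55.84 = 607.0 g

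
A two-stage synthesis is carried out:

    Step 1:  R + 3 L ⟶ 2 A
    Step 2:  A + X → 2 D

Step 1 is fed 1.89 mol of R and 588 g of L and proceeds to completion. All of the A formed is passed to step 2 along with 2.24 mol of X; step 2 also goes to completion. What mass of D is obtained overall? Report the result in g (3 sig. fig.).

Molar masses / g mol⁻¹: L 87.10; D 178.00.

797 g

Step 1:
n(R) = 1.890 mol
n(L) = 588.0 / 87.10 = 6.751 mol
n/ν for R = 1.890/1 = 1.890
n/ν for L = 6.751/3 = 2.250
Smallest n/ν is R → limiting reagent.
n(A) produced = (2/1) × 1.890 = 3.780 mol
Step 2:
n(A) available = 3.780 mol
n(X) = 2.240 mol
n/ν for A = 3.780/1 = 3.780
n/ν for X = 2.240/1 = 2.240
Smallest n/ν is X → limiting reagent.
n(D) = (2/1) × 2.240 = 4.480 mol
mass = 4.480 × 178.00 = 797.4 g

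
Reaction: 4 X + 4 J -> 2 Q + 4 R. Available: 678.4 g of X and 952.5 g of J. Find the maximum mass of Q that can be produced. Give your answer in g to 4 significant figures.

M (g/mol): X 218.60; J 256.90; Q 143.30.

222.4 g

n(X) = 678.4 / 218.60 = 3.103 mol
n(J) = 952.5 / 256.90 = 3.708 mol
n/ν for X = 3.103/4 = 0.7758
n/ν for J = 3.708/4 = 0.9270
Smallest n/ν is X → limiting reagent.
n(Q) = (2/4) × 3.103 = 1.552 mol
mass = 1.552 × 143.30 = 222.4 g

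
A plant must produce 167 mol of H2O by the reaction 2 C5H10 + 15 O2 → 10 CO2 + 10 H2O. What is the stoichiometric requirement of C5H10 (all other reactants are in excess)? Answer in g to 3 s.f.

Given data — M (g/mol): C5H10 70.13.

n(H2O) = 167.0 mol
n(C5H10) = (2/10) × 167.0 = 33.40 mol
mass = 33.40 × 70.13 = 2342 g

2340 g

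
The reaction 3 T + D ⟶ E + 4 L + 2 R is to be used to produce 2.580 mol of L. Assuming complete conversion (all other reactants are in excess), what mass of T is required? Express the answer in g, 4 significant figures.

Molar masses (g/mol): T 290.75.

562.6 g

n(L) = 2.580 mol
n(T) = (3/4) × 2.580 = 1.935 mol
mass = 1.935 × 290.75 = 562.6 g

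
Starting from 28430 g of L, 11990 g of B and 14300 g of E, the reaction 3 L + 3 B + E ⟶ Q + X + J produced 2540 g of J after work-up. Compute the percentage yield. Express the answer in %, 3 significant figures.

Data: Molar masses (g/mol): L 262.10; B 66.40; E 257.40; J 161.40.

n(L) = 28430 / 262.10 = 108.5 mol
n(B) = 11990 / 66.40 = 180.6 mol
n(E) = 14300 / 257.40 = 55.56 mol
n/ν → L: 36.17, B: 60.20, E: 55.56; L is limiting.
theoretical n(J) = (1/3) × 108.5 = 36.17 mol → 5838 g
% yield = 2540 / 5838 × 100 = 43.51 %

43.5 %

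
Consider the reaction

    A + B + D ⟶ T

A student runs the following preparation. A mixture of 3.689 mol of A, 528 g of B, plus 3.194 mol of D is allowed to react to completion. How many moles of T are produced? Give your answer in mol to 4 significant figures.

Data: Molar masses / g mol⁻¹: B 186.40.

2.833 mol

n(A) = 3.689 mol
n(B) = 528.0 / 186.40 = 2.833 mol
n(D) = 3.194 mol
n/ν for A = 3.689/1 = 3.689
n/ν for B = 2.833/1 = 2.833
n/ν for D = 3.194/1 = 3.194
Smallest n/ν is B → limiting reagent.
n(T) = (1/1) × 2.833 = 2.833 mol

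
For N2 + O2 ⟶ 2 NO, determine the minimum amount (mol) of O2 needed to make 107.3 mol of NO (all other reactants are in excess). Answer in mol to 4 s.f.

n(NO) = 107.3 mol
n(O2) = (1/2) × 107.3 = 53.65 mol

53.65 mol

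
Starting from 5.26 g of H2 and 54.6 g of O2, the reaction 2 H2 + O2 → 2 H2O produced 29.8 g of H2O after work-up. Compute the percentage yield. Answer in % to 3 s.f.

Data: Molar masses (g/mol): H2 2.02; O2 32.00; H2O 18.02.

63.5 %

n(H2) = 5.260 / 2.02 = 2.604 mol
n(O2) = 54.60 / 32.00 = 1.706 mol
n/ν → H2: 1.302, O2: 1.706; H2 is limiting.
theoretical n(H2O) = (2/2) × 2.604 = 2.604 mol → 46.92 g
% yield = 29.8 / 46.92 × 100 = 63.51 %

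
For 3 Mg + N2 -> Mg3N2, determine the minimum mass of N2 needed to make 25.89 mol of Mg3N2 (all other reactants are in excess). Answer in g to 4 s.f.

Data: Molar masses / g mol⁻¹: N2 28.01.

n(Mg3N2) = 25.89 mol
n(N2) = (1/1) × 25.89 = 25.89 mol
mass = 25.89 × 28.01 = 725.2 g

725.2 g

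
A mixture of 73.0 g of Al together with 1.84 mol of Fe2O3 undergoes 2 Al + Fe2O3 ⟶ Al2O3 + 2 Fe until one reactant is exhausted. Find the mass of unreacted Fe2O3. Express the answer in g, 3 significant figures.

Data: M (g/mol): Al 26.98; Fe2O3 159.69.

77.8 g

n(Al) = 73.00 / 26.98 = 2.706 mol
n(Fe2O3) = 1.840 mol
n/ν for Al = 2.706/2 = 1.353
n/ν for Fe2O3 = 1.840/1 = 1.840
Smallest n/ν is Al → limiting reagent.
Fe2O3 consumed = (1/2) × 2.706 = 1.353 mol
Fe2O3 remaining = 1.840 − 1.353 = 0.4870 mol
mass = 0.4870 × 159.69 = 77.77 g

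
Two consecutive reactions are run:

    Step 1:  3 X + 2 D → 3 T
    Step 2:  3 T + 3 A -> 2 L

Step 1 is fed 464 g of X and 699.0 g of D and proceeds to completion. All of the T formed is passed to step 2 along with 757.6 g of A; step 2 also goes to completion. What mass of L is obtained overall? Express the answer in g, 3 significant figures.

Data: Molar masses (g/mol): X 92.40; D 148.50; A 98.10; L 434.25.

1450 g

Step 1:
n(X) = 464.0 / 92.40 = 5.022 mol
n(D) = 699.0 / 148.50 = 4.707 mol
n/ν for X = 5.022/3 = 1.674
n/ν for D = 4.707/2 = 2.354
Smallest n/ν is X → limiting reagent.
n(T) produced = (3/3) × 5.022 = 5.022 mol
Step 2:
n(T) available = 5.022 mol
n(A) = 757.6 / 98.10 = 7.723 mol
n/ν for T = 5.022/3 = 1.674
n/ν for A = 7.723/3 = 2.574
Smallest n/ν is T → limiting reagent.
n(L) = (2/3) × 5.022 = 3.348 mol
mass = 3.348 × 434.25 = 1454 g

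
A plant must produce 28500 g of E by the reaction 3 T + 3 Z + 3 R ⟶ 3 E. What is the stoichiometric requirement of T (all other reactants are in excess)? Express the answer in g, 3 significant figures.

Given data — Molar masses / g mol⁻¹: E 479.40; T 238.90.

n(E) = 28500 / 479.40 = 59.45 mol
n(T) = (3/3) × 59.45 = 59.45 mol
mass = 59.45 × 238.90 = 14200 g

14200 g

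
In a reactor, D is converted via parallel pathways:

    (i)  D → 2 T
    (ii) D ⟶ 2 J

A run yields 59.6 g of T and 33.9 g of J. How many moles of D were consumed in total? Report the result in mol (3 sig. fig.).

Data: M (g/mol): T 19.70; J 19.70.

n(T) = 59.6 / 19.70 = 3.025 mol
n(J) = 33.9 / 19.70 = 1.721 mol
n(D) via (i) = (1/2)×3.025 = 1.513 mol
n(D) via (ii) = (1/2)×1.721 = 0.8605 mol
total n(D) = 1.513 + 0.8605 = 2.374 mol

2.37 mol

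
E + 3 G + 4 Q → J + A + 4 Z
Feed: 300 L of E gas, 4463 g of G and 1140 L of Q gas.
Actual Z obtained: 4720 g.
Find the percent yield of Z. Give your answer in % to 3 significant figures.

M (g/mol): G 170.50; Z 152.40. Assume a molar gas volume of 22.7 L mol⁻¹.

88.7 %

n(E) = 300.0 / 22.7 = 13.22 mol
n(G) = 4463 / 170.50 = 26.18 mol
n(Q) = 1140 / 22.7 = 50.22 mol
n/ν → E: 13.22, G: 8.727, Q: 12.56; G is limiting.
theoretical n(Z) = (4/3) × 26.18 = 34.91 mol → 5320 g
% yield = 4720 / 5320 × 100 = 88.72 %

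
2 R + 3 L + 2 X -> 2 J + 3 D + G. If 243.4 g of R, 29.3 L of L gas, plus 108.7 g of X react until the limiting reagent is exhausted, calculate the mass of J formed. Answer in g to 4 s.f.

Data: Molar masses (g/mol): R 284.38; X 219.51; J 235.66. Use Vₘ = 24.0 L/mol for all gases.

116.7 g

n(R) = 243.4 / 284.38 = 0.8559 mol
n(L) = 29.30 / 24.0 = 1.221 mol
n(X) = 108.7 / 219.51 = 0.4952 mol
n/ν → R: 0.4280, L: 0.4070, X: 0.2476; X is limiting.
n(J) = (2/2) × 0.4952 = 0.4952 mol
mass = 0.4952 × 235.66 = 116.7 g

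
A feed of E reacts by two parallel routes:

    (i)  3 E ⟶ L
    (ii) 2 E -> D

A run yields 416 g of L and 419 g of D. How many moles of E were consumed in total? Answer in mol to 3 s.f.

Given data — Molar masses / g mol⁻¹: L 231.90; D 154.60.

n(L) = 416 / 231.90 = 1.794 mol
n(D) = 419 / 154.60 = 2.710 mol
n(E) via (i) = (3/1)×1.794 = 5.382 mol
n(E) via (ii) = (2/1)×2.710 = 5.420 mol
total n(E) = 5.382 + 5.420 = 10.80 mol

10.8 mol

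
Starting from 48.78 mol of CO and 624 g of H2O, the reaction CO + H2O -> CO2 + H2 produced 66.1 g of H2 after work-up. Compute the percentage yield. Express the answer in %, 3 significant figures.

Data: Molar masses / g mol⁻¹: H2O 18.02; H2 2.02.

n(CO) = 48.78 mol
n(H2O) = 624.0 / 18.02 = 34.63 mol
n/ν for CO = 48.78/1 = 48.78
n/ν for H2O = 34.63/1 = 34.63
Smallest n/ν is H2O → limiting reagent.
theoretical n(H2) = (1/1) × 34.63 = 34.63 mol → 69.95 g
% yield = 66.1 / 69.95 × 100 = 94.50 %

94.5 %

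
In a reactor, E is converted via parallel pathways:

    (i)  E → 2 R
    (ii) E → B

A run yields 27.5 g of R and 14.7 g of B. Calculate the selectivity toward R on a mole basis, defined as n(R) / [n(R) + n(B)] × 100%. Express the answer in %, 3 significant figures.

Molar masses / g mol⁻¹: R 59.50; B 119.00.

n(R) = 27.5 / 59.50 = 0.4622 mol
n(B) = 14.7 / 119.00 = 0.1235 mol
selectivity = 0.4622/(0.4622+0.1235) × 100 = 78.91 %

78.9 %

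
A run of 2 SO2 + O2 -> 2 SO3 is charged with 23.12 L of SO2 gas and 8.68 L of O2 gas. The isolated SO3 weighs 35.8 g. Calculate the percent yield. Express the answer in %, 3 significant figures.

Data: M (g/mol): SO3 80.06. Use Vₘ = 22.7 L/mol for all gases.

58.5 %

n(SO2) = 23.12 / 22.7 = 1.019 mol
n(O2) = 8.680 / 22.7 = 0.3824 mol
n/ν for SO2 = 1.019/2 = 0.5095
n/ν for O2 = 0.3824/1 = 0.3824
Smallest n/ν is O2 → limiting reagent.
theoretical n(SO3) = (2/1) × 0.3824 = 0.7648 mol → 61.23 g
% yield = 35.8 / 61.23 × 100 = 58.47 %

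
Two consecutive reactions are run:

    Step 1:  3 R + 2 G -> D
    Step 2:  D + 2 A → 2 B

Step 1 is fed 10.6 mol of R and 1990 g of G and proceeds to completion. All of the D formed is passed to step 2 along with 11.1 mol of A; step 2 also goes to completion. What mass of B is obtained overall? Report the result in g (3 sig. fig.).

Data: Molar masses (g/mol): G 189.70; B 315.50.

Step 1:
n(R) = 10.60 mol
n(G) = 1990 / 189.70 = 10.49 mol
n/ν for R = 10.60/3 = 3.533
n/ν for G = 10.49/2 = 5.245
Smallest n/ν is R → limiting reagent.
n(D) produced = (1/3) × 10.60 = 3.533 mol
Step 2:
n(D) available = 3.533 mol
n(A) = 11.10 mol
n/ν for D = 3.533/1 = 3.533
n/ν for A = 11.10/2 = 5.550
Smallest n/ν is D → limiting reagent.
n(B) = (2/1) × 3.533 = 7.066 mol
mass = 7.066 × 315.50 = 2229 g

2230 g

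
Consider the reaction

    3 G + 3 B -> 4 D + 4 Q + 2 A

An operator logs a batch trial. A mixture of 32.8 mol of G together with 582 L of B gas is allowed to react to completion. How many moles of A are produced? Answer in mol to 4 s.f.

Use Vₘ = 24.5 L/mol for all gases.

n(G) = 32.80 mol
n(B) = 582.0 / 24.5 = 23.76 mol
n/ν → G: 10.93, B: 7.920; B is limiting.
n(A) = (2/3) × 23.76 = 15.84 mol

15.84 mol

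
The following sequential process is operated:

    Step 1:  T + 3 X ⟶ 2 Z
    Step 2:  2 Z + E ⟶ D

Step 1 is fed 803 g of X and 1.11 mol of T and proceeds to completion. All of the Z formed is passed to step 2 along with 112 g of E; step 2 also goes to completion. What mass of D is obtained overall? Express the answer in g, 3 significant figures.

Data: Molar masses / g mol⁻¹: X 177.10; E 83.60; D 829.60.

Step 1:
n(X) = 803.0 / 177.10 = 4.534 mol
n(T) = 1.110 mol
n/ν → X: 1.511, T: 1.110; T is limiting.
n(Z) produced = (2/1) × 1.110 = 2.220 mol
Step 2:
n(Z) available = 2.220 mol
n(E) = 112.0 / 83.60 = 1.340 mol
n/ν → Z: 1.110, E: 1.340; Z is limiting.
n(D) = (1/2) × 2.220 = 1.110 mol
mass = 1.110 × 829.60 = 920.9 g

921 g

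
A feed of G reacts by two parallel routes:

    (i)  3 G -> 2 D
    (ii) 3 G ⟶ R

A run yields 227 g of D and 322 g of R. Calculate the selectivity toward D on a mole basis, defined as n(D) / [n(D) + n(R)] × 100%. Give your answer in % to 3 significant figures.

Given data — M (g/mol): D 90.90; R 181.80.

58.5 %

n(D) = 227 / 90.90 = 2.497 mol
n(R) = 322 / 181.80 = 1.771 mol
selectivity = 2.497/(2.497+1.771) × 100 = 58.51 %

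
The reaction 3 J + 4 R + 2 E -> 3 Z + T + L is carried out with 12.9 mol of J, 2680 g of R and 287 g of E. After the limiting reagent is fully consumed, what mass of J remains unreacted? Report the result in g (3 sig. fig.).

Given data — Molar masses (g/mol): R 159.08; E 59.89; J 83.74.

478 g

n(J) = 12.90 mol
n(R) = 2680 / 159.08 = 16.85 mol
n(E) = 287.0 / 59.89 = 4.792 mol
n/ν for J = 12.90/3 = 4.300
n/ν for R = 16.85/4 = 4.213
n/ν for E = 4.792/2 = 2.396
Smallest n/ν is E → limiting reagent.
J consumed = (3/2) × 4.792 = 7.188 mol
J remaining = 12.90 − 7.188 = 5.712 mol
mass = 5.712 × 83.74 = 478.3 g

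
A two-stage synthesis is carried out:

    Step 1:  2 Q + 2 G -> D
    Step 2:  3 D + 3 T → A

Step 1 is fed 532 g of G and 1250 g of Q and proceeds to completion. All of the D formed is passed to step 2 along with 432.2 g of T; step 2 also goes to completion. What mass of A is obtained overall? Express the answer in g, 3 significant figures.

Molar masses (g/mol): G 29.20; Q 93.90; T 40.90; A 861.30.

Step 1:
n(G) = 532.0 / 29.20 = 18.22 mol
n(Q) = 1250 / 93.90 = 13.31 mol
n/ν for G = 18.22/2 = 9.110
n/ν for Q = 13.31/2 = 6.655
Smallest n/ν is Q → limiting reagent.
n(D) produced = (1/2) × 13.31 = 6.655 mol
Step 2:
n(D) available = 6.655 mol
n(T) = 432.2 / 40.90 = 10.57 mol
n/ν for D = 6.655/3 = 2.218
n/ν for T = 10.57/3 = 3.523
Smallest n/ν is D → limiting reagent.
n(A) = (1/3) × 6.655 = 2.218 mol
mass = 2.218 × 861.30 = 1910 g

1910 g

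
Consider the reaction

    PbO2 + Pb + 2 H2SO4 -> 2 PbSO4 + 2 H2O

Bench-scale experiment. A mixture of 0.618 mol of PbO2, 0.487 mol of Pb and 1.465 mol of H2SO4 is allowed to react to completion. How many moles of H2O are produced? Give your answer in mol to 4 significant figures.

0.9740 mol

n(PbO2) = 0.6180 mol
n(Pb) = 0.4870 mol
n(H2SO4) = 1.465 mol
n/ν → PbO2: 0.6180, Pb: 0.4870, H2SO4: 0.7325; Pb is limiting.
n(H2O) = (2/1) × 0.4870 = 0.9740 mol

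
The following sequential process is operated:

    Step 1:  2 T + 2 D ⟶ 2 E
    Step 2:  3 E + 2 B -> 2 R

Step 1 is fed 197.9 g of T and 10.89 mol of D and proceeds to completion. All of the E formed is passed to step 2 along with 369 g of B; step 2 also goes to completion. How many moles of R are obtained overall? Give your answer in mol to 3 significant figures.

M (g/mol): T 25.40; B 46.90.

5.19 mol

Step 1:
n(T) = 197.9 / 25.40 = 7.791 mol
n(D) = 10.89 mol
n/ν for T = 7.791/2 = 3.896
n/ν for D = 10.89/2 = 5.445
Smallest n/ν is T → limiting reagent.
n(E) produced = (2/2) × 7.791 = 7.791 mol
Step 2:
n(E) available = 7.791 mol
n(B) = 369.0 / 46.90 = 7.868 mol
n/ν for E = 7.791/3 = 2.597
n/ν for B = 7.868/2 = 3.934
Smallest n/ν is E → limiting reagent.
n(R) = (2/3) × 7.791 = 5.194 mol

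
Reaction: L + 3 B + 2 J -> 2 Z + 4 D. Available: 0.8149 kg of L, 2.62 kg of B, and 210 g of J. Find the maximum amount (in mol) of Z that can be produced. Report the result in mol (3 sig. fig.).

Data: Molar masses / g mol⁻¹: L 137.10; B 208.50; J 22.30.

8.38 mol

n(L) = 0.8149×1000 / 137.10 = 5.944 mol
n(B) = 2.620×1000 / 208.50 = 12.57 mol
n(J) = 210.0 / 22.30 = 9.417 mol
n/ν for L = 5.944/1 = 5.944
n/ν for B = 12.57/3 = 4.190
n/ν for J = 9.417/2 = 4.709
Smallest n/ν is B → limiting reagent.
n(Z) = (2/3) × 12.57 = 8.380 mol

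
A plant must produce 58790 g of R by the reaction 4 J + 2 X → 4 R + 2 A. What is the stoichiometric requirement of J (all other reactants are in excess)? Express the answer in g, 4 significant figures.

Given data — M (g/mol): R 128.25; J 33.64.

n(R) = 58790 / 128.25 = 458.4 mol
n(J) = (4/4) × 458.4 = 458.4 mol
mass = 458.4 × 33.64 = 15420 g

15420 g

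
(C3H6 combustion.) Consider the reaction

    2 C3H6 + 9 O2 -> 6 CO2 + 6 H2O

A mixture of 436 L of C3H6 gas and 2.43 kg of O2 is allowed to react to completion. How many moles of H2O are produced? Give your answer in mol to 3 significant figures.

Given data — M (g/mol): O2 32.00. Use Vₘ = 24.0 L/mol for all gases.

n(C3H6) = 436.0 / 24.0 = 18.17 mol
n(O2) = 2.430×1000 / 32.00 = 75.94 mol
n/ν for C3H6 = 18.17/2 = 9.085
n/ν for O2 = 75.94/9 = 8.438
Smallest n/ν is O2 → limiting reagent.
n(H2O) = (6/9) × 75.94 = 50.63 mol

50.6 mol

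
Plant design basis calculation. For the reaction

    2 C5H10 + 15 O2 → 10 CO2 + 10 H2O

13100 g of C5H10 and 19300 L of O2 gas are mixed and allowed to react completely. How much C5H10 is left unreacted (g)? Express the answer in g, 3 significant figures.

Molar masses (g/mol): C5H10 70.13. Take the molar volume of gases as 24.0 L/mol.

n(C5H10) = 13100 / 70.13 = 186.8 mol
n(O2) = 19300 / 24.0 = 804.2 mol
n/ν → C5H10: 93.40, O2: 53.61; O2 is limiting.
C5H10 consumed = (2/15) × 804.2 = 107.2 mol
C5H10 remaining = 186.8 − 107.2 = 79.60 mol
mass = 79.60 × 70.13 = 5582 g

5580 g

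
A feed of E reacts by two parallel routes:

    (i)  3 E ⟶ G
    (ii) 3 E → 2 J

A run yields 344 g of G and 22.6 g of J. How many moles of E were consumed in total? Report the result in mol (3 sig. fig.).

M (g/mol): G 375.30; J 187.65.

2.93 mol

n(G) = 344 / 375.30 = 0.9166 mol
n(J) = 22.6 / 187.65 = 0.1204 mol
n(E) via (i) = (3/1)×0.9166 = 2.750 mol
n(E) via (ii) = (3/2)×0.1204 = 0.1806 mol
total n(E) = 2.750 + 0.1806 = 2.931 mol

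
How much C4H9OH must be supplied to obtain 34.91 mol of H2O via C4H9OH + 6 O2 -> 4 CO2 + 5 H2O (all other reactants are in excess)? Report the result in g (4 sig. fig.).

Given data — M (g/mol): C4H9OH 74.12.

517.5 g

n(H2O) = 34.91 mol
n(C4H9OH) = (1/5) × 34.91 = 6.982 mol
mass = 6.982 × 74.12 = 517.5 g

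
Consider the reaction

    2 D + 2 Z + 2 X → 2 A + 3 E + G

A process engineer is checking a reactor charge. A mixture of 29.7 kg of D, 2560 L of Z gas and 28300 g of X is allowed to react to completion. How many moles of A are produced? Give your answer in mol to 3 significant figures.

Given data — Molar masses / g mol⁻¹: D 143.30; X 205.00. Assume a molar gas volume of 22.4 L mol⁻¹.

n(D) = 29.70×1000 / 143.30 = 207.3 mol
n(Z) = 2560 / 22.4 = 114.3 mol
n(X) = 28300 / 205.00 = 138.0 mol
n/ν → D: 103.7, Z: 57.15, X: 69.00; Z is limiting.
n(A) = (2/2) × 114.3 = 114.3 mol

114 mol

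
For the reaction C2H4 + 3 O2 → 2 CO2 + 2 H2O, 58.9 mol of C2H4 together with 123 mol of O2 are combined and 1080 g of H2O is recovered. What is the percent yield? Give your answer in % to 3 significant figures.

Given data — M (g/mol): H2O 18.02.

73.1 %

n(C2H4) = 58.90 mol
n(O2) = 123.0 mol
n/ν → C2H4: 58.90, O2: 41.00; O2 is limiting.
theoretical n(H2O) = (2/3) × 123.0 = 82.00 mol → 1478 g
% yield = 1080 / 1478 × 100 = 73.07 %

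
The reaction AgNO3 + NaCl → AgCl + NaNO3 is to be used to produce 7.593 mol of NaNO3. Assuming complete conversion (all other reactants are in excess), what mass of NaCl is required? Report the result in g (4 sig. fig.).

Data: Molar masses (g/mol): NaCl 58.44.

443.7 g

n(NaNO3) = 7.593 mol
n(NaCl) = (1/1) × 7.593 = 7.593 mol
mass = 7.593 × 58.44 = 443.7 g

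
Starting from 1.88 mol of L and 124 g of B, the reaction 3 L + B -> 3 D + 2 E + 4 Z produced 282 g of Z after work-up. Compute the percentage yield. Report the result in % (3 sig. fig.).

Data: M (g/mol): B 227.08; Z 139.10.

n(L) = 1.880 mol
n(B) = 124.0 / 227.08 = 0.5461 mol
n/ν for L = 1.880/3 = 0.6267
n/ν for B = 0.5461/1 = 0.5461
Smallest n/ν is B → limiting reagent.
theoretical n(Z) = (4/1) × 0.5461 = 2.184 mol → 303.8 g
% yield = 282 / 303.8 × 100 = 92.82 %

92.8 %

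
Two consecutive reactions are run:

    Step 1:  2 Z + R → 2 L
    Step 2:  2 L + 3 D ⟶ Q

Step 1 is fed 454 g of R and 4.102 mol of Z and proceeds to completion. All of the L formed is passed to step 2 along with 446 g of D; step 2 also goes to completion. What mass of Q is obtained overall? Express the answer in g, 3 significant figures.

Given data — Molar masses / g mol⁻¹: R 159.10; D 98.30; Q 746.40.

Step 1:
n(R) = 454.0 / 159.10 = 2.854 mol
n(Z) = 4.102 mol
n/ν → R: 2.854, Z: 2.051; Z is limiting.
n(L) produced = (2/2) × 4.102 = 4.102 mol
Step 2:
n(L) available = 4.102 mol
n(D) = 446.0 / 98.30 = 4.537 mol
n/ν → L: 2.051, D: 1.512; D is limiting.
n(Q) = (1/3) × 4.537 = 1.512 mol
mass = 1.512 × 746.40 = 1129 g

1130 g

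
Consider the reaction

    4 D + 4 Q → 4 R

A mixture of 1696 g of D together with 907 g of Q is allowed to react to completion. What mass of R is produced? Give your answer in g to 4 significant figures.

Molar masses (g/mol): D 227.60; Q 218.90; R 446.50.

1850 g

n(D) = 1696 / 227.60 = 7.452 mol
n(Q) = 907.0 / 218.90 = 4.143 mol
n/ν → D: 1.863, Q: 1.036; Q is limiting.
n(R) = (4/4) × 4.143 = 4.143 mol
mass = 4.143 × 446.50 = 1850 g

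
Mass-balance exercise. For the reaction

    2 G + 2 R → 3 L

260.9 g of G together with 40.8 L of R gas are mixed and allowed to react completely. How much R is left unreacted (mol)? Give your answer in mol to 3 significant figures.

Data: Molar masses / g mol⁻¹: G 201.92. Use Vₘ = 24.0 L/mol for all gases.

n(G) = 260.9 / 201.92 = 1.292 mol
n(R) = 40.80 / 24.0 = 1.700 mol
n/ν → G: 0.6460, R: 0.8500; G is limiting.
R consumed = (2/2) × 1.292 = 1.292 mol
R remaining = 1.700 − 1.292 = 0.4080 mol

0.408 mol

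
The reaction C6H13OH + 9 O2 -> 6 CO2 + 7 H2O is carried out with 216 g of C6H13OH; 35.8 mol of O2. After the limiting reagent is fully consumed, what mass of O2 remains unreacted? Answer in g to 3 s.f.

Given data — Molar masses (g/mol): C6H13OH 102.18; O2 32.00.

n(C6H13OH) = 216.0 / 102.18 = 2.114 mol
n(O2) = 35.80 mol
n/ν for C6H13OH = 2.114/1 = 2.114
n/ν for O2 = 35.80/9 = 3.978
Smallest n/ν is C6H13OH → limiting reagent.
O2 consumed = (9/1) × 2.114 = 19.03 mol
O2 remaining = 35.80 − 19.03 = 16.77 mol
mass = 16.77 × 32.00 = 536.6 g

537 g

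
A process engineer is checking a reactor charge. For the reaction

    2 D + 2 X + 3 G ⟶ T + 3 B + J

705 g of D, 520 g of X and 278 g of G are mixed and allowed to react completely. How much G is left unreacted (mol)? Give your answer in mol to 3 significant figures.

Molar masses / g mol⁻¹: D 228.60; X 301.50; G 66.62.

1.59 mol

n(D) = 705.0 / 228.60 = 3.084 mol
n(X) = 520.0 / 301.50 = 1.725 mol
n(G) = 278.0 / 66.62 = 4.173 mol
n/ν → D: 1.542, X: 0.8625, G: 1.391; X is limiting.
G consumed = (3/2) × 1.725 = 2.588 mol
G remaining = 4.173 − 2.588 = 1.585 mol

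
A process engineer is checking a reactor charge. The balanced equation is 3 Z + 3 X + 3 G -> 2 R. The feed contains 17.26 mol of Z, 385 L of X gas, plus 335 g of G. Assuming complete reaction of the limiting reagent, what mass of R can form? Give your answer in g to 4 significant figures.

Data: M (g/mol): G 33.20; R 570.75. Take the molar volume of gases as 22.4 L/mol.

3839 g

n(Z) = 17.26 mol
n(X) = 385.0 / 22.4 = 17.19 mol
n(G) = 335.0 / 33.20 = 10.09 mol
n/ν for Z = 17.26/3 = 5.753
n/ν for X = 17.19/3 = 5.730
n/ν for G = 10.09/3 = 3.363
Smallest n/ν is G → limiting reagent.
n(R) = (2/3) × 10.09 = 6.727 mol
mass = 6.727 × 570.75 = 3839 g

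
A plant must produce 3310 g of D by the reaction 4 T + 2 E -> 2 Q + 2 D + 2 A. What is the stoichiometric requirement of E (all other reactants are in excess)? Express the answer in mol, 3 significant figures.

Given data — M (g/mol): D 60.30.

n(D) = 3310 / 60.30 = 54.89 mol
n(E) = (2/2) × 54.89 = 54.89 mol

54.9 mol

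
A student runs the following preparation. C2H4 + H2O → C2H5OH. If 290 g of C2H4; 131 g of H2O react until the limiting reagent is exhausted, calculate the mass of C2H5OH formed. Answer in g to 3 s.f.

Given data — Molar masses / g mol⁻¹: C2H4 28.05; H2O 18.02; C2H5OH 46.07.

335 g

n(C2H4) = 290.0 / 28.05 = 10.34 mol
n(H2O) = 131.0 / 18.02 = 7.270 mol
n/ν for C2H4 = 10.34/1 = 10.34
n/ν for H2O = 7.270/1 = 7.270
Smallest n/ν is H2O → limiting reagent.
n(C2H5OH) = (1/1) × 7.270 = 7.270 mol
mass = 7.270 × 46.07 = 334.9 g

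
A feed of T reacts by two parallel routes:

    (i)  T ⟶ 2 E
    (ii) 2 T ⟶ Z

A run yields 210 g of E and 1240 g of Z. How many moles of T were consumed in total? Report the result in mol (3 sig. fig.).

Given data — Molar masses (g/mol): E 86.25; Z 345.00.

n(E) = 210 / 86.25 = 2.435 mol
n(Z) = 1240 / 345.00 = 3.594 mol
n(T) via (i) = (1/2)×2.435 = 1.218 mol
n(T) via (ii) = (2/1)×3.594 = 7.188 mol
total n(T) = 1.218 + 7.188 = 8.406 mol

8.41 mol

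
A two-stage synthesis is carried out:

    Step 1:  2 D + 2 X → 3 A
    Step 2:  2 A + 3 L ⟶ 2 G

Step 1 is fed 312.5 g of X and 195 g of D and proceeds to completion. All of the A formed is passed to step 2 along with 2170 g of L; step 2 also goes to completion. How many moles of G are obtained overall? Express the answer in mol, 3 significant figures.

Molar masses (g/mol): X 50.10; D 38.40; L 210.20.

Step 1:
n(X) = 312.5 / 50.10 = 6.238 mol
n(D) = 195.0 / 38.40 = 5.078 mol
n/ν → X: 3.119, D: 2.539; D is limiting.
n(A) produced = (3/2) × 5.078 = 7.617 mol
Step 2:
n(A) available = 7.617 mol
n(L) = 2170 / 210.20 = 10.32 mol
n/ν → A: 3.809, L: 3.440; L is limiting.
n(G) = (2/3) × 10.32 = 6.880 mol

6.88 mol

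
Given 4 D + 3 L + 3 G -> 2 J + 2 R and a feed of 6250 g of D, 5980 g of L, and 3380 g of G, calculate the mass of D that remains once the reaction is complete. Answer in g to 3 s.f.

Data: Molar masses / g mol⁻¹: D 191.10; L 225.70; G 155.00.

694 g

n(D) = 6250 / 191.10 = 32.71 mol
n(L) = 5980 / 225.70 = 26.50 mol
n(G) = 3380 / 155.00 = 21.81 mol
n/ν for D = 32.71/4 = 8.178
n/ν for L = 26.50/3 = 8.833
n/ν for G = 21.81/3 = 7.270
Smallest n/ν is G → limiting reagent.
D consumed = (4/3) × 21.81 = 29.08 mol
D remaining = 32.71 − 29.08 = 3.630 mol
mass = 3.630 × 191.10 = 693.7 g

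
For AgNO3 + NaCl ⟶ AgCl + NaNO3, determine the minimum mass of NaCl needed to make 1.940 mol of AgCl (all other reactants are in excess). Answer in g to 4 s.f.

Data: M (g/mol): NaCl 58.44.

n(AgCl) = 1.940 mol
n(NaCl) = (1/1) × 1.940 = 1.940 mol
mass = 1.940 × 58.44 = 113.4 g

113.4 g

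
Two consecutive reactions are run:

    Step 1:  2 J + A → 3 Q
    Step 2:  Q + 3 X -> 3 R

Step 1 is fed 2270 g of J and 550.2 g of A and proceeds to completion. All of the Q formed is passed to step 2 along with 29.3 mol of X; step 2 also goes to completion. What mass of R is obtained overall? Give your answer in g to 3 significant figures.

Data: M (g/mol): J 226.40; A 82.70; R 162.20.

4750 g

Step 1:
n(J) = 2270 / 226.40 = 10.03 mol
n(A) = 550.2 / 82.70 = 6.653 mol
n/ν for J = 10.03/2 = 5.015
n/ν for A = 6.653/1 = 6.653
Smallest n/ν is J → limiting reagent.
n(Q) produced = (3/2) × 10.03 = 15.05 mol
Step 2:
n(Q) available = 15.05 mol
n(X) = 29.30 mol
n/ν for Q = 15.05/1 = 15.05
n/ν for X = 29.30/3 = 9.767
Smallest n/ν is X → limiting reagent.
n(R) = (3/3) × 29.30 = 29.30 mol
mass = 29.30 × 162.20 = 4752 g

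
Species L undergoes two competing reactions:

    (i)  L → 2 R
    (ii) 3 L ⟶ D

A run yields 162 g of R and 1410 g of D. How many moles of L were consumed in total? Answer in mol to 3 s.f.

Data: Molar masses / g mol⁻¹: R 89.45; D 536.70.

8.79 mol

n(R) = 162 / 89.45 = 1.811 mol
n(D) = 1410 / 536.70 = 2.627 mol
n(L) via (i) = (1/2)×1.811 = 0.9055 mol
n(L) via (ii) = (3/1)×2.627 = 7.881 mol
total n(L) = 0.9055 + 7.881 = 8.787 mol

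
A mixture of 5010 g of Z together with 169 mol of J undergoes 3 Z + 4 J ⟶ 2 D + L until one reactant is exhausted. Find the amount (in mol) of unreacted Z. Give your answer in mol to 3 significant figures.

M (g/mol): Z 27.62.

n(Z) = 5010 / 27.62 = 181.4 mol
n(J) = 169.0 mol
n/ν for Z = 181.4/3 = 60.47
n/ν for J = 169.0/4 = 42.25
Smallest n/ν is J → limiting reagent.
Z consumed = (3/4) × 169.0 = 126.8 mol
Z remaining = 181.4 − 126.8 = 54.60 mol

54.6 mol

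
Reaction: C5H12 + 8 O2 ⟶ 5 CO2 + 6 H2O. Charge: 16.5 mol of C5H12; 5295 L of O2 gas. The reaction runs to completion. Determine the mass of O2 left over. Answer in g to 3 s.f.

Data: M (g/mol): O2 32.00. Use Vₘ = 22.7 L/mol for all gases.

n(C5H12) = 16.50 mol
n(O2) = 5295 / 22.7 = 233.3 mol
n/ν → C5H12: 16.50, O2: 29.16; C5H12 is limiting.
O2 consumed = (8/1) × 16.50 = 132.0 mol
O2 remaining = 233.3 − 132.0 = 101.3 mol
mass = 101.3 × 32.00 = 3242 g

3240 g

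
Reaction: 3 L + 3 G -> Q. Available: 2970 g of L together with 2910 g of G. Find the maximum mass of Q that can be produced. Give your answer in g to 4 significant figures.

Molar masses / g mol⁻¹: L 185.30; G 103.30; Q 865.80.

n(L) = 2970 / 185.30 = 16.03 mol
n(G) = 2910 / 103.30 = 28.17 mol
n/ν for L = 16.03/3 = 5.343
n/ν for G = 28.17/3 = 9.390
Smallest n/ν is L → limiting reagent.
n(Q) = (1/3) × 16.03 = 5.343 mol
mass = 5.343 × 865.80 = 4626 g

4626 g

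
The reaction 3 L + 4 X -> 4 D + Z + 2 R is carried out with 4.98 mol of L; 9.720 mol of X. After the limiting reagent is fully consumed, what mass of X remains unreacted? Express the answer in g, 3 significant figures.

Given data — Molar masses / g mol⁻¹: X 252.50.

n(L) = 4.980 mol
n(X) = 9.720 mol
n/ν for L = 4.980/3 = 1.660
n/ν for X = 9.720/4 = 2.430
Smallest n/ν is L → limiting reagent.
X consumed = (4/3) × 4.980 = 6.640 mol
X remaining = 9.720 − 6.640 = 3.080 mol
mass = 3.080 × 252.50 = 777.7 g

778 g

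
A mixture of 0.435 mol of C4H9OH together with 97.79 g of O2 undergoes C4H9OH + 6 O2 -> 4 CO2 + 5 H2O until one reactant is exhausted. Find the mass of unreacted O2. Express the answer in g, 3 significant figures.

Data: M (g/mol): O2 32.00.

14.3 g

n(C4H9OH) = 0.4350 mol
n(O2) = 97.79 / 32.00 = 3.056 mol
n/ν → C4H9OH: 0.4350, O2: 0.5093; C4H9OH is limiting.
O2 consumed = (6/1) × 0.4350 = 2.610 mol
O2 remaining = 3.056 − 2.610 = 0.4460 mol
mass = 0.4460 × 32.00 = 14.27 g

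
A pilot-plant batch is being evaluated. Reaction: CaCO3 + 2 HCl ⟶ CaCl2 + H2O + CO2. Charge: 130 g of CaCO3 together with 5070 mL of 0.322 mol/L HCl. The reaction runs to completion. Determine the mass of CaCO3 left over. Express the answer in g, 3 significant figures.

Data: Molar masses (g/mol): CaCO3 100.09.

n(CaCO3) = 130.0 / 100.09 = 1.299 mol
n(HCl) = 0.322 × 5070/1000 = 1.633 mol
n/ν → CaCO3: 1.299, HCl: 0.8165; HCl is limiting.
CaCO3 consumed = (1/2) × 1.633 = 0.8165 mol
CaCO3 remaining = 1.299 − 0.8165 = 0.4825 mol
mass = 0.4825 × 100.09 = 48.29 g

48.3 g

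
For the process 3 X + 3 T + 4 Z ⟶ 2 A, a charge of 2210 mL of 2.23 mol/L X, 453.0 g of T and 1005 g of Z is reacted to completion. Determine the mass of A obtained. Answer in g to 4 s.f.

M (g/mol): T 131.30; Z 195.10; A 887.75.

n(X) = 2.23 × 2210/1000 = 4.928 mol
n(T) = 453.0 / 131.30 = 3.450 mol
n(Z) = 1005 / 195.10 = 5.151 mol
n/ν for X = 4.928/3 = 1.643
n/ν for T = 3.450/3 = 1.150
n/ν for Z = 5.151/4 = 1.288
Smallest n/ν is T → limiting reagent.
n(A) = (2/3) × 3.450 = 2.300 mol
mass = 2.300 × 887.75 = 2042 g

2042 g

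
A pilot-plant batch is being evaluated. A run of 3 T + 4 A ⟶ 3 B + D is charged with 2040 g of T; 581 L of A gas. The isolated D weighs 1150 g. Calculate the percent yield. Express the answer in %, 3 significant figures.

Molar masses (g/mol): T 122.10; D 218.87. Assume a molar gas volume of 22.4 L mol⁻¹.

n(T) = 2040 / 122.10 = 16.71 mol
n(A) = 581.0 / 22.4 = 25.94 mol
n/ν for T = 16.71/3 = 5.570
n/ν for A = 25.94/4 = 6.485
Smallest n/ν is T → limiting reagent.
theoretical n(D) = (1/3) × 16.71 = 5.570 mol → 1219 g
% yield = 1150 / 1219 × 100 = 94.34 %

94.3 %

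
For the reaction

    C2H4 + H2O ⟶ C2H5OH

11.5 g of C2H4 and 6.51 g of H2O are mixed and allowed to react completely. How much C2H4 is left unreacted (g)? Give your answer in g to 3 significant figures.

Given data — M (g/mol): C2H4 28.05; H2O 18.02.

1.37 g

n(C2H4) = 11.50 / 28.05 = 0.4100 mol
n(H2O) = 6.510 / 18.02 = 0.3613 mol
n/ν → C2H4: 0.4100, H2O: 0.3613; H2O is limiting.
C2H4 consumed = (1/1) × 0.3613 = 0.3613 mol
C2H4 remaining = 0.4100 − 0.3613 = 0.04870 mol
mass = 0.04870 × 28.05 = 1.366 g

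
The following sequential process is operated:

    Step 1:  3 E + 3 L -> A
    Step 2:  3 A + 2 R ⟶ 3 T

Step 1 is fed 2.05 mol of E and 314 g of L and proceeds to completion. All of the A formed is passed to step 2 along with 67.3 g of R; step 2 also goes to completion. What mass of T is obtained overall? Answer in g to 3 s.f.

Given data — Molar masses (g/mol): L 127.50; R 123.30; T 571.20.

Step 1:
n(E) = 2.050 mol
n(L) = 314.0 / 127.50 = 2.463 mol
n/ν for E = 2.050/3 = 0.6833
n/ν for L = 2.463/3 = 0.8210
Smallest n/ν is E → limiting reagent.
n(A) produced = (1/3) × 2.050 = 0.6833 mol
Step 2:
n(A) available = 0.6833 mol
n(R) = 67.30 / 123.30 = 0.5458 mol
n/ν for A = 0.6833/3 = 0.2278
n/ν for R = 0.5458/2 = 0.2729
Smallest n/ν is A → limiting reagent.
n(T) = (3/3) × 0.6833 = 0.6833 mol
mass = 0.6833 × 571.20 = 390.3 g

390 g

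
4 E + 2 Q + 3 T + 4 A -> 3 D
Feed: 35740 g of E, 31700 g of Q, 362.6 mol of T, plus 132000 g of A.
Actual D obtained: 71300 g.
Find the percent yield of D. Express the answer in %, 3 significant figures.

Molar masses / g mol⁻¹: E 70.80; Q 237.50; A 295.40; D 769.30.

n(E) = 35740 / 70.80 = 504.8 mol
n(Q) = 31700 / 237.50 = 133.5 mol
n(T) = 362.6 mol
n(A) = 132000 / 295.40 = 446.9 mol
n/ν → E: 126.2, Q: 66.75, T: 120.9, A: 111.7; Q is limiting.
theoretical n(D) = (3/2) × 133.5 = 200.3 mol → 154100 g
% yield = 71300 / 154100 × 100 = 46.27 %

46.3 %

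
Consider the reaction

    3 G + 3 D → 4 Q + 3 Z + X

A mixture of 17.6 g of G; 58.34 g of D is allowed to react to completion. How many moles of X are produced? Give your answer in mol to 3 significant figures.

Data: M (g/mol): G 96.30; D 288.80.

n(G) = 17.60 / 96.30 = 0.1828 mol
n(D) = 58.34 / 288.80 = 0.2020 mol
n/ν for G = 0.1828/3 = 0.06093
n/ν for D = 0.2020/3 = 0.06733
Smallest n/ν is G → limiting reagent.
n(X) = (1/3) × 0.1828 = 0.06093 mol

0.0609 mol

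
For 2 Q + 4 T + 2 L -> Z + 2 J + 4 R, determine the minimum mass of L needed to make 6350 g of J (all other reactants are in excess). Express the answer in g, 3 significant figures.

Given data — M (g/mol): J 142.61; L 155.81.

6940 g

n(J) = 6350 / 142.61 = 44.53 mol
n(L) = (2/2) × 44.53 = 44.53 mol
mass = 44.53 × 155.81 = 6938 g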